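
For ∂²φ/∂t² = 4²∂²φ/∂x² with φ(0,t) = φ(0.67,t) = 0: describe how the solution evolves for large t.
φ oscillates (no decay). Energy is conserved; the solution oscillates indefinitely as standing waves.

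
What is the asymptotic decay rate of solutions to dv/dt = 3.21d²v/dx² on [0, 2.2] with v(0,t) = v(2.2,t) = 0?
Eigenvalues: λₙ = 3.21n²π²/2.2².
First three modes:
  n=1: λ₁ = 3.21π²/2.2² ≈ 6.546
  n=2: λ₂ = 12.84π²/2.2² ≈ 26.183 (4× faster decay)
  n=3: λ₃ = 28.89π²/2.2² ≈ 58.912 (9× faster decay)
As t → ∞, higher modes decay exponentially faster. The n=1 mode dominates: v ~ c₁ sin(πx/2.2) e^{-λ₁t}.
Decay rate: λ₁ = 3.21π²/2.2² ≈ 6.546.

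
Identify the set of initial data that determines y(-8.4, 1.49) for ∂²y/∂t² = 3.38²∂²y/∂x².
Domain of dependence: [-13.4362, -3.3638]. Signals travel at speed 3.38, so data within |x - -8.4| ≤ 3.38·1.49 = 5.0362 can reach the point.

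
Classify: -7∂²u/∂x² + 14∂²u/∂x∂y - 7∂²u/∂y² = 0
Parabolic (discriminant = 0).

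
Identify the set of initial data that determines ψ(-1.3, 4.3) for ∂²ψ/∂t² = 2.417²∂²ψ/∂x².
Domain of dependence: [-11.6931, 9.0931]. Signals travel at speed 2.417, so data within |x - -1.3| ≤ 2.417·4.3 = 10.3931 can reach the point.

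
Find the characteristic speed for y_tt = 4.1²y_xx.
Speed = 4.1. Information travels along characteristics x = x₀ ± 4.1t.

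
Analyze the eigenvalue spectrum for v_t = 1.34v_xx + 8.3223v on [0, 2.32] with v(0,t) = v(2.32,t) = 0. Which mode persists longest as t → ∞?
Eigenvalues: λₙ = 1.34n²π²/2.32² - 8.3223.
First three modes:
  n=1: λ₁ = 1.34π²/2.32² - 8.3223 ≈ -5.865
  n=2: λ₂ = 5.36π²/2.32² - 8.3223 ≈ 1.506
  n=3: λ₃ = 12.06π²/2.32² - 8.3223 ≈ 13.792
Since 1.34π²/2.32² ≈ 2.457 < 8.3223, λ₁ < 0.
The n=1 mode grows fastest (−λₙ is largest for n=1) → dominates.
Asymptotic: v ~ c₁ sin(πx/2.32) e^{5.865t} (exponential growth at rate −λ₁ ≈ 5.865).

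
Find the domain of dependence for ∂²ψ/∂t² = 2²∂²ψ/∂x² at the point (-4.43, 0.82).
Domain of dependence: [-6.07, -2.79]. Signals travel at speed 2, so data within |x - -4.43| ≤ 2·0.82 = 1.64 can reach the point.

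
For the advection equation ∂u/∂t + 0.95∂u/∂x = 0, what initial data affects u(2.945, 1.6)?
A single point: x = 1.425. The characteristic through (2.945, 1.6) is x - 0.95t = const, so x = 2.945 - 0.95·1.6 = 1.425.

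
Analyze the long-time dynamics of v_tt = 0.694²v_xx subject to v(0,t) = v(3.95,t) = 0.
Long-time behavior: v oscillates (no decay). Energy is conserved; the solution oscillates indefinitely as standing waves.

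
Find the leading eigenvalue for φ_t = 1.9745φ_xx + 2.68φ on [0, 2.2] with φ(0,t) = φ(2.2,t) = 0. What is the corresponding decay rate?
Eigenvalues: λₙ = 1.9745n²π²/2.2² - 2.68.
First three modes:
  n=1: λ₁ = 1.9745π²/2.2² - 2.68 ≈ 1.346
  n=2: λ₂ = 7.898π²/2.2² - 2.68 ≈ 13.425
  n=3: λ₃ = 17.7705π²/2.2² - 2.68 ≈ 33.557
Since 1.9745π²/2.2² ≈ 4.026 > 2.68, all λₙ > 0.
The n=1 mode decays slowest → dominates as t → ∞.
Asymptotic: φ ~ c₁ sin(πx/2.2) e^{-λ₁t} with decay rate λ₁ ≈ 1.346.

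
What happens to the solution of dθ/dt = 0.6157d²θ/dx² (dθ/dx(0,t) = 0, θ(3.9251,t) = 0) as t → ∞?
θ → 0. Heat escapes through the Dirichlet boundary.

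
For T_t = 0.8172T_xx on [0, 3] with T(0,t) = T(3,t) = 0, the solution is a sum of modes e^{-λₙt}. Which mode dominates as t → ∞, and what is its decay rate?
Eigenvalues: λₙ = 0.8172n²π²/3².
First three modes:
  n=1: λ₁ = 0.8172π²/3² ≈ 0.896
  n=2: λ₂ = 3.2688π²/3² ≈ 3.585 (4× faster decay)
  n=3: λ₃ = 7.3548π²/3² ≈ 8.065 (9× faster decay)
As t → ∞, higher modes decay exponentially faster. The n=1 mode dominates: T ~ c₁ sin(πx/3) e^{-λ₁t}.
Decay rate: λ₁ = 0.8172π²/3² ≈ 0.896.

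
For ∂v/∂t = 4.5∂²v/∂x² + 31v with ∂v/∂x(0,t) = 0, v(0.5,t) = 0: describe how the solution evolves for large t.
v → 0. Diffusion dominates reaction (r=31 < κπ²/(4L²)≈44.41); solution decays.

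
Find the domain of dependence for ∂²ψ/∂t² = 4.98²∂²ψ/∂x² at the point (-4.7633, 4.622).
Domain of dependence: [-27.78086, 18.25426]. Signals travel at speed 4.98, so data within |x - -4.7633| ≤ 4.98·4.622 = 23.01756 can reach the point.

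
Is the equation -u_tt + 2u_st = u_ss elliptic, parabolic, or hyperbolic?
Rewriting in standard form: -u_ss + 2u_st - u_tt = 0. Computing B² - 4AC with A = -1, B = 2, C = -1: discriminant = 0 (zero). Answer: parabolic.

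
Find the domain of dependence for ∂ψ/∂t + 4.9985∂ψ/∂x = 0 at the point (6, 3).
A single point: x = -8.9955. The characteristic through (6, 3) is x - 4.9985t = const, so x = 6 - 4.9985·3 = -8.9955.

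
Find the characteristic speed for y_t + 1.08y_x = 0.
Speed = 1.08. Information travels along x - 1.08t = const (rightward).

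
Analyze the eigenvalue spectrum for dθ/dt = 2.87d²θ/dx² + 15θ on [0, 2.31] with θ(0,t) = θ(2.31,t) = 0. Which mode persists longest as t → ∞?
Eigenvalues: λₙ = 2.87n²π²/2.31² - 15.
First three modes:
  n=1: λ₁ = 2.87π²/2.31² - 15 ≈ -9.692
  n=2: λ₂ = 11.48π²/2.31² - 15 ≈ 6.233
  n=3: λ₃ = 25.83π²/2.31² - 15 ≈ 32.775
Since 2.87π²/2.31² ≈ 5.308 < 15, λ₁ < 0.
The n=1 mode grows fastest (−λₙ is largest for n=1) → dominates.
Asymptotic: θ ~ c₁ sin(πx/2.31) e^{9.692t} (exponential growth at rate −λ₁ ≈ 9.692).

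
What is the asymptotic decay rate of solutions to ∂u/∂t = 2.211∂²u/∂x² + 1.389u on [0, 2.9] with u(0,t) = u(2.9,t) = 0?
Eigenvalues: λₙ = 2.211n²π²/2.9² - 1.389.
First three modes:
  n=1: λ₁ = 2.211π²/2.9² - 1.389 ≈ 1.206
  n=2: λ₂ = 8.844π²/2.9² - 1.389 ≈ 8.99
  n=3: λ₃ = 19.899π²/2.9² - 1.389 ≈ 21.964
Since 2.211π²/2.9² ≈ 2.595 > 1.389, all λₙ > 0.
The n=1 mode decays slowest → dominates as t → ∞.
Asymptotic: u ~ c₁ sin(πx/2.9) e^{-λ₁t} with decay rate λ₁ ≈ 1.206.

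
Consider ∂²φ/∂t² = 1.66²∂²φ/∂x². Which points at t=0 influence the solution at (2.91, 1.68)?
Domain of dependence: [0.1212, 5.6988]. Signals travel at speed 1.66, so data within |x - 2.91| ≤ 1.66·1.68 = 2.7888 can reach the point.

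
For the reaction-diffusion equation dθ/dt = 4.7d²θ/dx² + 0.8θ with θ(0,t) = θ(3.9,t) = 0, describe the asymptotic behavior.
θ → 0. Diffusion dominates reaction (r=0.8 < κπ²/L²≈3.05); solution decays.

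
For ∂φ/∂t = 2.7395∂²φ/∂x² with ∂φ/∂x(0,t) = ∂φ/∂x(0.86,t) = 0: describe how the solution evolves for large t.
φ → constant (steady state). Heat is conserved (no flux at boundaries); solution approaches the spatial average.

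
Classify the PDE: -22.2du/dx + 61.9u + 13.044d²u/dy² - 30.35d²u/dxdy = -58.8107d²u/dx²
Rewriting in standard form: 58.8107d²u/dx² - 30.35d²u/dxdy + 13.044d²u/dy² - 22.2du/dx + 61.9u = 0. A = 58.8107, B = -30.35, C = 13.044. Discriminant B² - 4AC = -2147.3845832. Since -2147.3845832 < 0, elliptic.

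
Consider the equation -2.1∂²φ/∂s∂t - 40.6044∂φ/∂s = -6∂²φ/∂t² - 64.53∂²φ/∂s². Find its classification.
Rewriting in standard form: 64.53∂²φ/∂s² - 2.1∂²φ/∂s∂t + 6∂²φ/∂t² - 40.6044∂φ/∂s = 0. Elliptic. (A = 64.53, B = -2.1, C = 6 gives B² - 4AC = -1544.31.)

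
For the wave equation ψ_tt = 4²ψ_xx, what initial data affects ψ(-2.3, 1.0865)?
Domain of dependence: [-6.646, 2.046]. Signals travel at speed 4, so data within |x - -2.3| ≤ 4·1.0865 = 4.346 can reach the point.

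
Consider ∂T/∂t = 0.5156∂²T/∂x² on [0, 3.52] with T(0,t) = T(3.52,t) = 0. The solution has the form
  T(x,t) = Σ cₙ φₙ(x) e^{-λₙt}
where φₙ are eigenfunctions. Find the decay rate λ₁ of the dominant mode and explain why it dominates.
Eigenvalues: λₙ = 0.5156n²π²/3.52².
First three modes:
  n=1: λ₁ = 0.5156π²/3.52² ≈ 0.411
  n=2: λ₂ = 2.0624π²/3.52² ≈ 1.643 (4× faster decay)
  n=3: λ₃ = 4.6404π²/3.52² ≈ 3.696 (9× faster decay)
As t → ∞, higher modes decay exponentially faster. The n=1 mode dominates: T ~ c₁ sin(πx/3.52) e^{-λ₁t}.
Decay rate: λ₁ = 0.5156π²/3.52² ≈ 0.411.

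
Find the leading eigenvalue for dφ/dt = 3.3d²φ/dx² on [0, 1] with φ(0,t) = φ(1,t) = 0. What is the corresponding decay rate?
Eigenvalues: λₙ = 3.3n²π².
First three modes:
  n=1: λ₁ = 3.3π² ≈ 32.57
  n=2: λ₂ = 13.2π² ≈ 130.279 (4× faster decay)
  n=3: λ₃ = 29.7π² ≈ 293.127 (9× faster decay)
As t → ∞, higher modes decay exponentially faster. The n=1 mode dominates: φ ~ c₁ sin(πx) e^{-λ₁t}.
Decay rate: λ₁ = 3.3π² ≈ 32.57.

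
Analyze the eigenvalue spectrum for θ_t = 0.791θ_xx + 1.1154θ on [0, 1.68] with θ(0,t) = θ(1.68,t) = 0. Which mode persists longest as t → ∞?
Eigenvalues: λₙ = 0.791n²π²/1.68² - 1.1154.
First three modes:
  n=1: λ₁ = 0.791π²/1.68² - 1.1154 ≈ 1.651
  n=2: λ₂ = 3.164π²/1.68² - 1.1154 ≈ 9.949
  n=3: λ₃ = 7.119π²/1.68² - 1.1154 ≈ 23.779
Since 0.791π²/1.68² ≈ 2.766 > 1.1154, all λₙ > 0.
The n=1 mode decays slowest → dominates as t → ∞.
Asymptotic: θ ~ c₁ sin(πx/1.68) e^{-λ₁t} with decay rate λ₁ ≈ 1.651.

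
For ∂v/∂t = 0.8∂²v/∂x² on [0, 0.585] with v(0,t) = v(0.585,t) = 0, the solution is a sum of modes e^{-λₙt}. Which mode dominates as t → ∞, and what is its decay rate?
Eigenvalues: λₙ = 0.8n²π²/0.585².
First three modes:
  n=1: λ₁ = 0.8π²/0.585² ≈ 23.072
  n=2: λ₂ = 3.2π²/0.585² ≈ 92.286 (4× faster decay)
  n=3: λ₃ = 7.2π²/0.585² ≈ 207.645 (9× faster decay)
As t → ∞, higher modes decay exponentially faster. The n=1 mode dominates: v ~ c₁ sin(πx/0.585) e^{-λ₁t}.
Decay rate: λ₁ = 0.8π²/0.585² ≈ 23.072.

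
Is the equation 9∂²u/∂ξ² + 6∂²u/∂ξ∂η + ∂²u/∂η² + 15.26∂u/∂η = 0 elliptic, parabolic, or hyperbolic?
Computing B² - 4AC with A = 9, B = 6, C = 1: discriminant = 0 (zero). Answer: parabolic.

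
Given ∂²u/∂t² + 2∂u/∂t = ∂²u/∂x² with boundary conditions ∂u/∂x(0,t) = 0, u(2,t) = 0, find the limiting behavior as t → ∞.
u → 0. Damping (γ=2) dissipates energy; oscillations decay exponentially.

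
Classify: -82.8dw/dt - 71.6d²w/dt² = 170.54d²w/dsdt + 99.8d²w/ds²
Rewriting in standard form: -99.8d²w/ds² - 170.54d²w/dsdt - 71.6d²w/dt² - 82.8dw/dt = 0. Hyperbolic (discriminant = 501.1716).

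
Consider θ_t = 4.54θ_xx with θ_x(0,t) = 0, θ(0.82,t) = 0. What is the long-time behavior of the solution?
As t → ∞, θ → 0. Heat escapes through the Dirichlet boundary.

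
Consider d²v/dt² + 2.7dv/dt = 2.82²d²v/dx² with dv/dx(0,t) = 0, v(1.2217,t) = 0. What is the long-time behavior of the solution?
As t → ∞, v → 0. Damping (γ=2.7) dissipates energy; oscillations decay exponentially.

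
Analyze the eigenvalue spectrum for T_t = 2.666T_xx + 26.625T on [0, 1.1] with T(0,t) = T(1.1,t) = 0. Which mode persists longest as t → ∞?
Eigenvalues: λₙ = 2.666n²π²/1.1² - 26.625.
First three modes:
  n=1: λ₁ = 2.666π²/1.1² - 26.625 ≈ -4.879
  n=2: λ₂ = 10.664π²/1.1² - 26.625 ≈ 60.358
  n=3: λ₃ = 23.994π²/1.1² - 26.625 ≈ 169.087
Since 2.666π²/1.1² ≈ 21.746 < 26.625, λ₁ < 0.
The n=1 mode grows fastest (−λₙ is largest for n=1) → dominates.
Asymptotic: T ~ c₁ sin(πx/1.1) e^{4.879t} (exponential growth at rate −λ₁ ≈ 4.879).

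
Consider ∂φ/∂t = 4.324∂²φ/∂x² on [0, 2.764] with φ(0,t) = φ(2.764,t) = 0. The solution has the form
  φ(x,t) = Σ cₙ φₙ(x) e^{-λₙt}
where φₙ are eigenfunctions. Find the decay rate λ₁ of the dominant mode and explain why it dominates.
Eigenvalues: λₙ = 4.324n²π²/2.764².
First three modes:
  n=1: λ₁ = 4.324π²/2.764² ≈ 5.586
  n=2: λ₂ = 17.296π²/2.764² ≈ 22.344 (4× faster decay)
  n=3: λ₃ = 38.916π²/2.764² ≈ 50.275 (9× faster decay)
As t → ∞, higher modes decay exponentially faster. The n=1 mode dominates: φ ~ c₁ sin(πx/2.764) e^{-λ₁t}.
Decay rate: λ₁ = 4.324π²/2.764² ≈ 5.586.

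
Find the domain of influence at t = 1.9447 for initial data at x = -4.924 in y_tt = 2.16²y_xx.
Domain of influence: [-9.124552, -0.723448]. Data at x = -4.924 spreads outward at speed 2.16.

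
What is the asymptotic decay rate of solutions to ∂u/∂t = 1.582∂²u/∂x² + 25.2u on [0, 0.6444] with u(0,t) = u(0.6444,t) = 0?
Eigenvalues: λₙ = 1.582n²π²/0.6444² - 25.2.
First three modes:
  n=1: λ₁ = 1.582π²/0.6444² - 25.2 ≈ 12.401
  n=2: λ₂ = 6.328π²/0.6444² - 25.2 ≈ 125.203
  n=3: λ₃ = 14.238π²/0.6444² - 25.2 ≈ 313.206
Since 1.582π²/0.6444² ≈ 37.601 > 25.2, all λₙ > 0.
The n=1 mode decays slowest → dominates as t → ∞.
Asymptotic: u ~ c₁ sin(πx/0.6444) e^{-λ₁t} with decay rate λ₁ ≈ 12.401.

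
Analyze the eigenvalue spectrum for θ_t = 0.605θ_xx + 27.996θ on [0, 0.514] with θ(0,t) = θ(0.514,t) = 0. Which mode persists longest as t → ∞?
Eigenvalues: λₙ = 0.605n²π²/0.514² - 27.996.
First three modes:
  n=1: λ₁ = 0.605π²/0.514² - 27.996 ≈ -5.395
  n=2: λ₂ = 2.42π²/0.514² - 27.996 ≈ 62.408
  n=3: λ₃ = 5.445π²/0.514² - 27.996 ≈ 175.414
Since 0.605π²/0.514² ≈ 22.601 < 27.996, λ₁ < 0.
The n=1 mode grows fastest (−λₙ is largest for n=1) → dominates.
Asymptotic: θ ~ c₁ sin(πx/0.514) e^{5.395t} (exponential growth at rate −λ₁ ≈ 5.395).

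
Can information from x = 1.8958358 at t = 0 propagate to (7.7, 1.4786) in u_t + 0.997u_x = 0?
No. Only data at x = 6.2258358 affects (7.7, 1.4786). Advection has one-way propagation along characteristics.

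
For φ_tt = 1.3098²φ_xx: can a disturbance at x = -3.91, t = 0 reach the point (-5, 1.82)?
Yes. The domain of dependence is [-7.383836, -2.616164], and -3.91 ∈ [-7.383836, -2.616164].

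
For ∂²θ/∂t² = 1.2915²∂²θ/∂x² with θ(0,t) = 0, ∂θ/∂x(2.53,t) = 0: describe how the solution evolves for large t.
θ oscillates (no decay). Energy is conserved; the solution oscillates indefinitely as standing waves.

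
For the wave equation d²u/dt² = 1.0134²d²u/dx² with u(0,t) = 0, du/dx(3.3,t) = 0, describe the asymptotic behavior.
u oscillates (no decay). Energy is conserved; the solution oscillates indefinitely as standing waves.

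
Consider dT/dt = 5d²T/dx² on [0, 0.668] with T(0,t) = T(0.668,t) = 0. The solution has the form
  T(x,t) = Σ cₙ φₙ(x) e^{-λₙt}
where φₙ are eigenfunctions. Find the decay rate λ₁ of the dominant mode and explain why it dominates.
Eigenvalues: λₙ = 5n²π²/0.668².
First three modes:
  n=1: λ₁ = 5π²/0.668² ≈ 110.59
  n=2: λ₂ = 20π²/0.668² ≈ 442.361 (4× faster decay)
  n=3: λ₃ = 45π²/0.668² ≈ 995.312 (9× faster decay)
As t → ∞, higher modes decay exponentially faster. The n=1 mode dominates: T ~ c₁ sin(πx/0.668) e^{-λ₁t}.
Decay rate: λ₁ = 5π²/0.668² ≈ 110.59.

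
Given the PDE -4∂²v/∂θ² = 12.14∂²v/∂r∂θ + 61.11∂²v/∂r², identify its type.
Rewriting in standard form: -61.11∂²v/∂r² - 12.14∂²v/∂r∂θ - 4∂²v/∂θ² = 0. The second-order coefficients are A = -61.11, B = -12.14, C = -4. Since B² - 4AC = -830.3804 < 0, this is an elliptic PDE.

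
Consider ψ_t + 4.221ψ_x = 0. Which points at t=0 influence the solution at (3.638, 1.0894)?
A single point: x = -0.9603574. The characteristic through (3.638, 1.0894) is x - 4.221t = const, so x = 3.638 - 4.221·1.0894 = -0.9603574.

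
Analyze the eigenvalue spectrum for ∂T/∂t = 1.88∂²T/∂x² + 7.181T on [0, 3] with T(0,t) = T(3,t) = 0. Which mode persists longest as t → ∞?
Eigenvalues: λₙ = 1.88n²π²/3² - 7.181.
First three modes:
  n=1: λ₁ = 1.88π²/3² - 7.181 ≈ -5.119
  n=2: λ₂ = 7.52π²/3² - 7.181 ≈ 1.066
  n=3: λ₃ = 16.92π²/3² - 7.181 ≈ 11.374
Since 1.88π²/3² ≈ 2.062 < 7.181, λ₁ < 0.
The n=1 mode grows fastest (−λₙ is largest for n=1) → dominates.
Asymptotic: T ~ c₁ sin(πx/3) e^{5.119t} (exponential growth at rate −λ₁ ≈ 5.119).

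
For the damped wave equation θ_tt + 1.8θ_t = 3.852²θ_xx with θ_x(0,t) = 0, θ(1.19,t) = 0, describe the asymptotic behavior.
θ → 0. Damping (γ=1.8) dissipates energy; oscillations decay exponentially.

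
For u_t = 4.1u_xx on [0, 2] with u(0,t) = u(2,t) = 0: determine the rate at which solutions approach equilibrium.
Eigenvalues: λₙ = 4.1n²π²/2².
First three modes:
  n=1: λ₁ = 4.1π²/2² ≈ 10.116
  n=2: λ₂ = 16.4π²/2² ≈ 40.465 (4× faster decay)
  n=3: λ₃ = 36.9π²/2² ≈ 91.047 (9× faster decay)
As t → ∞, higher modes decay exponentially faster. The n=1 mode dominates: u ~ c₁ sin(πx/2) e^{-λ₁t}.
Decay rate: λ₁ = 4.1π²/2² ≈ 10.116.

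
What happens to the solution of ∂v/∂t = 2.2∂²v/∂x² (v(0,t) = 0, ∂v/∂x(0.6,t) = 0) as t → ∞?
v → 0. Heat escapes through the Dirichlet boundary.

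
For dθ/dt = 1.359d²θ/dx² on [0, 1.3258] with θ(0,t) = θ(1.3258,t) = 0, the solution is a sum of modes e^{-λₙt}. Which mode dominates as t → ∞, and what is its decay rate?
Eigenvalues: λₙ = 1.359n²π²/1.3258².
First three modes:
  n=1: λ₁ = 1.359π²/1.3258² ≈ 7.631
  n=2: λ₂ = 5.436π²/1.3258² ≈ 30.523 (4× faster decay)
  n=3: λ₃ = 12.231π²/1.3258² ≈ 68.676 (9× faster decay)
As t → ∞, higher modes decay exponentially faster. The n=1 mode dominates: θ ~ c₁ sin(πx/1.3258) e^{-λ₁t}.
Decay rate: λ₁ = 1.359π²/1.3258² ≈ 7.631.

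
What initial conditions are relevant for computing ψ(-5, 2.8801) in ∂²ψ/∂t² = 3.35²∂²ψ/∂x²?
Domain of dependence: [-14.648335, 4.648335]. Signals travel at speed 3.35, so data within |x - -5| ≤ 3.35·2.8801 = 9.648335 can reach the point.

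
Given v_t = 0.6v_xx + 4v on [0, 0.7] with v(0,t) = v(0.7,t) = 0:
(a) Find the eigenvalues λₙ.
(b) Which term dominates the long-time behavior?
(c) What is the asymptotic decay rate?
Eigenvalues: λₙ = 0.6n²π²/0.7² - 4.
First three modes:
  n=1: λ₁ = 0.6π²/0.7² - 4 ≈ 8.085
  n=2: λ₂ = 2.4π²/0.7² - 4 ≈ 44.341
  n=3: λ₃ = 5.4π²/0.7² - 4 ≈ 104.767
Since 0.6π²/0.7² ≈ 12.085 > 4, all λₙ > 0.
The n=1 mode decays slowest → dominates as t → ∞.
Asymptotic: v ~ c₁ sin(πx/0.7) e^{-λ₁t} with decay rate λ₁ ≈ 8.085.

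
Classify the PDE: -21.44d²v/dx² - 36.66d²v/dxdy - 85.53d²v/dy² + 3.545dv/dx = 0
A = -21.44, B = -36.66, C = -85.53. Discriminant B² - 4AC = -5991.0972. Since -5991.0972 < 0, elliptic.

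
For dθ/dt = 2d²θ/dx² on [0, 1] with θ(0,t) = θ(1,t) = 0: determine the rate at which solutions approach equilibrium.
Eigenvalues: λₙ = 2n²π².
First three modes:
  n=1: λ₁ = 2π² ≈ 19.739
  n=2: λ₂ = 8π² ≈ 78.957 (4× faster decay)
  n=3: λ₃ = 18π² ≈ 177.653 (9× faster decay)
As t → ∞, higher modes decay exponentially faster. The n=1 mode dominates: θ ~ c₁ sin(πx) e^{-λ₁t}.
Decay rate: λ₁ = 2π² ≈ 19.739.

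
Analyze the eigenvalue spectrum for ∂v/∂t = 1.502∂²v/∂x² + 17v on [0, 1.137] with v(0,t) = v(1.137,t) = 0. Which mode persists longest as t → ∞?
Eigenvalues: λₙ = 1.502n²π²/1.137² - 17.
First three modes:
  n=1: λ₁ = 1.502π²/1.137² - 17 ≈ -5.533
  n=2: λ₂ = 6.008π²/1.137² - 17 ≈ 28.868
  n=3: λ₃ = 13.518π²/1.137² - 17 ≈ 86.203
Since 1.502π²/1.137² ≈ 11.467 < 17, λ₁ < 0.
The n=1 mode grows fastest (−λₙ is largest for n=1) → dominates.
Asymptotic: v ~ c₁ sin(πx/1.137) e^{5.533t} (exponential growth at rate −λ₁ ≈ 5.533).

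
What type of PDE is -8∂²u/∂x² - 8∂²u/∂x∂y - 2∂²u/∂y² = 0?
With A = -8, B = -8, C = -2, the discriminant is 0. This is a parabolic PDE.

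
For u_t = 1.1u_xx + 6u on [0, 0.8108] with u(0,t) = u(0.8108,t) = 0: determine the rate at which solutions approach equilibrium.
Eigenvalues: λₙ = 1.1n²π²/0.8108² - 6.
First three modes:
  n=1: λ₁ = 1.1π²/0.8108² - 6 ≈ 10.514
  n=2: λ₂ = 4.4π²/0.8108² - 6 ≈ 60.058
  n=3: λ₃ = 9.9π²/0.8108² - 6 ≈ 142.63
Since 1.1π²/0.8108² ≈ 16.514 > 6, all λₙ > 0.
The n=1 mode decays slowest → dominates as t → ∞.
Asymptotic: u ~ c₁ sin(πx/0.8108) e^{-λ₁t} with decay rate λ₁ ≈ 10.514.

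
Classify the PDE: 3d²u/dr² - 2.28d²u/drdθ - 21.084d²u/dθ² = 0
A = 3, B = -2.28, C = -21.084. Discriminant B² - 4AC = 258.2064. Since 258.2064 > 0, hyperbolic.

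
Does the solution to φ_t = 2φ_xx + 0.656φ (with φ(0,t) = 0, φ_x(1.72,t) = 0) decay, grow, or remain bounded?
φ → 0. Diffusion dominates reaction (r=0.656 < κπ²/(4L²)≈1.67); solution decays.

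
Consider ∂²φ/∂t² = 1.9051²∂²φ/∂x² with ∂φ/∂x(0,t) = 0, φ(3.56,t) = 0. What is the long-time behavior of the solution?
As t → ∞, φ oscillates (no decay). Energy is conserved; the solution oscillates indefinitely as standing waves.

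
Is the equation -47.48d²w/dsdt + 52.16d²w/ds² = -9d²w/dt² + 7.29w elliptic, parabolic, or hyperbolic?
Rewriting in standard form: 52.16d²w/ds² - 47.48d²w/dsdt + 9d²w/dt² - 7.29w = 0. Computing B² - 4AC with A = 52.16, B = -47.48, C = 9: discriminant = 376.5904 (positive). Answer: hyperbolic.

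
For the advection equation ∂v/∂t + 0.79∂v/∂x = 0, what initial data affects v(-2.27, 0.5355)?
A single point: x = -2.693045. The characteristic through (-2.27, 0.5355) is x - 0.79t = const, so x = -2.27 - 0.79·0.5355 = -2.693045.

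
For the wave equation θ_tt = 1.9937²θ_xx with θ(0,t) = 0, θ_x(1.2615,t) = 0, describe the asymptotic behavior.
θ oscillates (no decay). Energy is conserved; the solution oscillates indefinitely as standing waves.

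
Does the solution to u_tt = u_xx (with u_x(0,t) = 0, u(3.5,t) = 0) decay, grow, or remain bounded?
u oscillates (no decay). Energy is conserved; the solution oscillates indefinitely as standing waves.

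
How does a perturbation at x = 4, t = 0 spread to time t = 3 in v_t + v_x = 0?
At x = 7. The characteristic carries data from (4, 0) to (7, 3).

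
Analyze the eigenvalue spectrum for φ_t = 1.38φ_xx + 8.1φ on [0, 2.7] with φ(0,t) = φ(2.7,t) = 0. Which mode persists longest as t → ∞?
Eigenvalues: λₙ = 1.38n²π²/2.7² - 8.1.
First three modes:
  n=1: λ₁ = 1.38π²/2.7² - 8.1 ≈ -6.232
  n=2: λ₂ = 5.52π²/2.7² - 8.1 ≈ -0.627
  n=3: λ₃ = 12.42π²/2.7² - 8.1 ≈ 8.715
Since 1.38π²/2.7² ≈ 1.868 < 8.1, λ₁ < 0.
The n=1 mode grows fastest (−λₙ is largest for n=1) → dominates.
Asymptotic: φ ~ c₁ sin(πx/2.7) e^{6.232t} (exponential growth at rate −λ₁ ≈ 6.232).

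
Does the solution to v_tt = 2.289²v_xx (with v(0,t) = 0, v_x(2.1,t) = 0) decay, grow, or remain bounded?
v oscillates (no decay). Energy is conserved; the solution oscillates indefinitely as standing waves.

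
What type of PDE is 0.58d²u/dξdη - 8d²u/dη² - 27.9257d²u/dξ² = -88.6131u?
Rewriting in standard form: -27.9257d²u/dξ² + 0.58d²u/dξdη - 8d²u/dη² + 88.6131u = 0. With A = -27.9257, B = 0.58, C = -8, the discriminant is -893.286. This is an elliptic PDE.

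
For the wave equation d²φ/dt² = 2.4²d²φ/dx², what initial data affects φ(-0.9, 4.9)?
Domain of dependence: [-12.66, 10.86]. Signals travel at speed 2.4, so data within |x - -0.9| ≤ 2.4·4.9 = 11.76 can reach the point.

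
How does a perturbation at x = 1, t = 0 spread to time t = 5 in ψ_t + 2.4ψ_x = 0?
At x = 13. The characteristic carries data from (1, 0) to (13, 5).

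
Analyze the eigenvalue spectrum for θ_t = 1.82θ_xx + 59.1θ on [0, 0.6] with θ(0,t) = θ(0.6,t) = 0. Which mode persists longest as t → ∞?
Eigenvalues: λₙ = 1.82n²π²/0.6² - 59.1.
First three modes:
  n=1: λ₁ = 1.82π²/0.6² - 59.1 ≈ -9.204
  n=2: λ₂ = 7.28π²/0.6² - 59.1 ≈ 140.485
  n=3: λ₃ = 16.38π²/0.6² - 59.1 ≈ 389.967
Since 1.82π²/0.6² ≈ 49.896 < 59.1, λ₁ < 0.
The n=1 mode grows fastest (−λₙ is largest for n=1) → dominates.
Asymptotic: θ ~ c₁ sin(πx/0.6) e^{9.204t} (exponential growth at rate −λ₁ ≈ 9.204).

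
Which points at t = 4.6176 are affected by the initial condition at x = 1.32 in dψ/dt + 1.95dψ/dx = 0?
At x = 10.32432. The characteristic carries data from (1.32, 0) to (10.32432, 4.6176).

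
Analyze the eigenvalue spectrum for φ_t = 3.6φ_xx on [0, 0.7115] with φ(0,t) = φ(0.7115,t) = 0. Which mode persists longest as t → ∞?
Eigenvalues: λₙ = 3.6n²π²/0.7115².
First three modes:
  n=1: λ₁ = 3.6π²/0.7115² ≈ 70.186
  n=2: λ₂ = 14.4π²/0.7115² ≈ 280.745 (4× faster decay)
  n=3: λ₃ = 32.4π²/0.7115² ≈ 631.677 (9× faster decay)
As t → ∞, higher modes decay exponentially faster. The n=1 mode dominates: φ ~ c₁ sin(πx/0.7115) e^{-λ₁t}.
Decay rate: λ₁ = 3.6π²/0.7115² ≈ 70.186.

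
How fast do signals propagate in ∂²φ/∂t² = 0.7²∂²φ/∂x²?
Speed = 0.7. Information travels along characteristics x = x₀ ± 0.7t.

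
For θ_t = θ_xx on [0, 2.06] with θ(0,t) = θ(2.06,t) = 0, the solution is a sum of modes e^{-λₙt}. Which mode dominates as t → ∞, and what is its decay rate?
Eigenvalues: λₙ = n²π²/2.06².
First three modes:
  n=1: λ₁ = π²/2.06² ≈ 2.326
  n=2: λ₂ = 4π²/2.06² ≈ 9.303 (4× faster decay)
  n=3: λ₃ = 9π²/2.06² ≈ 20.932 (9× faster decay)
As t → ∞, higher modes decay exponentially faster. The n=1 mode dominates: θ ~ c₁ sin(πx/2.06) e^{-λ₁t}.
Decay rate: λ₁ = π²/2.06² ≈ 2.326.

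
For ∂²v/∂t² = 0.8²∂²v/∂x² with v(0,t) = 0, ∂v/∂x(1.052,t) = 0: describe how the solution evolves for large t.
v oscillates (no decay). Energy is conserved; the solution oscillates indefinitely as standing waves.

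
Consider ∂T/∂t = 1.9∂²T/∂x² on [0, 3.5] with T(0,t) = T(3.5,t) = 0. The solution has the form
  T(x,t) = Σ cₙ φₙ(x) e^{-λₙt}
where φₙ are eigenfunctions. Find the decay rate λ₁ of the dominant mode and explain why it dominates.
Eigenvalues: λₙ = 1.9n²π²/3.5².
First three modes:
  n=1: λ₁ = 1.9π²/3.5² ≈ 1.531
  n=2: λ₂ = 7.6π²/3.5² ≈ 6.123 (4× faster decay)
  n=3: λ₃ = 17.1π²/3.5² ≈ 13.777 (9× faster decay)
As t → ∞, higher modes decay exponentially faster. The n=1 mode dominates: T ~ c₁ sin(πx/3.5) e^{-λ₁t}.
Decay rate: λ₁ = 1.9π²/3.5² ≈ 1.531.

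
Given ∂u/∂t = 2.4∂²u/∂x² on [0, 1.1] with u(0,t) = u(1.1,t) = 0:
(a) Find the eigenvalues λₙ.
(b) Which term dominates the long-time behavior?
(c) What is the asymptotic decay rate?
Eigenvalues: λₙ = 2.4n²π²/1.1².
First three modes:
  n=1: λ₁ = 2.4π²/1.1² ≈ 19.576
  n=2: λ₂ = 9.6π²/1.1² ≈ 78.304 (4× faster decay)
  n=3: λ₃ = 21.6π²/1.1² ≈ 176.185 (9× faster decay)
As t → ∞, higher modes decay exponentially faster. The n=1 mode dominates: u ~ c₁ sin(πx/1.1) e^{-λ₁t}.
Decay rate: λ₁ = 2.4π²/1.1² ≈ 19.576.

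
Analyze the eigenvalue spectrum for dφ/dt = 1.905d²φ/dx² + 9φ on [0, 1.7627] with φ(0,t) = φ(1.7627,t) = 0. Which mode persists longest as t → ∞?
Eigenvalues: λₙ = 1.905n²π²/1.7627² - 9.
First three modes:
  n=1: λ₁ = 1.905π²/1.7627² - 9 ≈ -2.949
  n=2: λ₂ = 7.62π²/1.7627² - 9 ≈ 15.205
  n=3: λ₃ = 17.145π²/1.7627² - 9 ≈ 45.46
Since 1.905π²/1.7627² ≈ 6.051 < 9, λ₁ < 0.
The n=1 mode grows fastest (−λₙ is largest for n=1) → dominates.
Asymptotic: φ ~ c₁ sin(πx/1.7627) e^{2.949t} (exponential growth at rate −λ₁ ≈ 2.949).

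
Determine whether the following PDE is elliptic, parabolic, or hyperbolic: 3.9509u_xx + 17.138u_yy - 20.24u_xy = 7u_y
Rewriting in standard form: 3.9509u_xx - 20.24u_xy + 17.138u_yy - 7u_y = 0. Coefficients: A = 3.9509, B = -20.24, C = 17.138. B² - 4AC = 138.8155032, which is positive, so the equation is hyperbolic.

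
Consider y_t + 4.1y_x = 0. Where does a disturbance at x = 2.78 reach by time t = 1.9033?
At x = 10.58353. The characteristic carries data from (2.78, 0) to (10.58353, 1.9033).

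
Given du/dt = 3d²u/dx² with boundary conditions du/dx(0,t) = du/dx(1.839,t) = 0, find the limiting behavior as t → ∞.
u → constant (steady state). Heat is conserved (no flux at boundaries); solution approaches the spatial average.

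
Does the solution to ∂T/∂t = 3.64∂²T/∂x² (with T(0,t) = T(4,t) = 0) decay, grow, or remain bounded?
T → 0. Heat diffuses out through both boundaries.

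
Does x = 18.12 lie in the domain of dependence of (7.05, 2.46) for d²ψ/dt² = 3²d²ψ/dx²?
No. The domain of dependence is [-0.33, 14.43], and 18.12 is outside this interval.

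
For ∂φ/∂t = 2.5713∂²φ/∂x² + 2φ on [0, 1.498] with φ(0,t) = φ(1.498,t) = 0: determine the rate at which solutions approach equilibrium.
Eigenvalues: λₙ = 2.5713n²π²/1.498² - 2.
First three modes:
  n=1: λ₁ = 2.5713π²/1.498² - 2 ≈ 9.309
  n=2: λ₂ = 10.2852π²/1.498² - 2 ≈ 43.236
  n=3: λ₃ = 23.1417π²/1.498² - 2 ≈ 99.782
Since 2.5713π²/1.498² ≈ 11.309 > 2, all λₙ > 0.
The n=1 mode decays slowest → dominates as t → ∞.
Asymptotic: φ ~ c₁ sin(πx/1.498) e^{-λ₁t} with decay rate λ₁ ≈ 9.309.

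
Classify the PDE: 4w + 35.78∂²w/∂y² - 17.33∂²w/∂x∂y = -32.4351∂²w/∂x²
Rewriting in standard form: 32.4351∂²w/∂x² - 17.33∂²w/∂x∂y + 35.78∂²w/∂y² + 4w = 0. A = 32.4351, B = -17.33, C = 35.78. Discriminant B² - 4AC = -4341.782612. Since -4341.782612 < 0, elliptic.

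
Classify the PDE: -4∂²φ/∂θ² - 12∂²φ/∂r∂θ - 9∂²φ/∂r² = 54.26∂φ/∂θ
Rewriting in standard form: -9∂²φ/∂r² - 12∂²φ/∂r∂θ - 4∂²φ/∂θ² - 54.26∂φ/∂θ = 0. A = -9, B = -12, C = -4. Discriminant B² - 4AC = 0. Since 0 = 0, parabolic.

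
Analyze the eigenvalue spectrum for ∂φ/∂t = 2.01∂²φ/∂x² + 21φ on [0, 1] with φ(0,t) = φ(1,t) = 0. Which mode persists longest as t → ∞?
Eigenvalues: λₙ = 2.01n²π²/1² - 21.
First three modes:
  n=1: λ₁ = 2.01π² - 21 ≈ -1.162
  n=2: λ₂ = 8.04π² - 21 ≈ 58.352
  n=3: λ₃ = 18.09π² - 21 ≈ 157.541
Since 2.01π² ≈ 19.838 < 21, λ₁ < 0.
The n=1 mode grows fastest (−λₙ is largest for n=1) → dominates.
Asymptotic: φ ~ c₁ sin(πx/1) e^{1.162t} (exponential growth at rate −λ₁ ≈ 1.162).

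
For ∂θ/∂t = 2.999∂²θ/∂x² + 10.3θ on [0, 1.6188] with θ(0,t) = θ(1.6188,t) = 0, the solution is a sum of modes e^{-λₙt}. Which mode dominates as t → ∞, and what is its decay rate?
Eigenvalues: λₙ = 2.999n²π²/1.6188² - 10.3.
First three modes:
  n=1: λ₁ = 2.999π²/1.6188² - 10.3 ≈ 0.995
  n=2: λ₂ = 11.996π²/1.6188² - 10.3 ≈ 34.88
  n=3: λ₃ = 26.991π²/1.6188² - 10.3 ≈ 91.356
Since 2.999π²/1.6188² ≈ 11.295 > 10.3, all λₙ > 0.
The n=1 mode decays slowest → dominates as t → ∞.
Asymptotic: θ ~ c₁ sin(πx/1.6188) e^{-λ₁t} with decay rate λ₁ ≈ 0.995.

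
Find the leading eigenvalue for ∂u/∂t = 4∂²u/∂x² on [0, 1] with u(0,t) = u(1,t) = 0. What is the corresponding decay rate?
Eigenvalues: λₙ = 4n²π².
First three modes:
  n=1: λ₁ = 4π² ≈ 39.478
  n=2: λ₂ = 16π² ≈ 157.914 (4× faster decay)
  n=3: λ₃ = 36π² ≈ 355.306 (9× faster decay)
As t → ∞, higher modes decay exponentially faster. The n=1 mode dominates: u ~ c₁ sin(πx) e^{-λ₁t}.
Decay rate: λ₁ = 4π² ≈ 39.478.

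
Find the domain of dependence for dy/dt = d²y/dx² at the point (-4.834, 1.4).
The entire real line. The heat equation has infinite propagation speed: any initial disturbance instantly affects all points (though exponentially small far away).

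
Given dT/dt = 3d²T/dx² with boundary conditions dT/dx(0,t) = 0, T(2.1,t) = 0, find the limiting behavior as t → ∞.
T → 0. Heat escapes through the Dirichlet boundary.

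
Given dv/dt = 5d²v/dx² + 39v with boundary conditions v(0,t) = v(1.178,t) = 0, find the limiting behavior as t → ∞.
v grows unboundedly. Reaction dominates diffusion (r=39 > κπ²/L²≈35.56); solution grows exponentially.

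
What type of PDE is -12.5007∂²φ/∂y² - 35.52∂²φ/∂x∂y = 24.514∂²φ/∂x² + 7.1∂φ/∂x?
Rewriting in standard form: -24.514∂²φ/∂x² - 35.52∂²φ/∂x∂y - 12.5007∂²φ/∂y² - 7.1∂φ/∂x = 0. With A = -24.514, B = -35.52, C = -12.5007, the discriminant is 35.9017608. This is a hyperbolic PDE.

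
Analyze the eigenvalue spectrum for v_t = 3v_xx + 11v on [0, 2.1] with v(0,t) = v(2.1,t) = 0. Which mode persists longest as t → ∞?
Eigenvalues: λₙ = 3n²π²/2.1² - 11.
First three modes:
  n=1: λ₁ = 3π²/2.1² - 11 ≈ -4.286
  n=2: λ₂ = 12π²/2.1² - 11 ≈ 15.856
  n=3: λ₃ = 27π²/2.1² - 11 ≈ 49.426
Since 3π²/2.1² ≈ 6.714 < 11, λ₁ < 0.
The n=1 mode grows fastest (−λₙ is largest for n=1) → dominates.
Asymptotic: v ~ c₁ sin(πx/2.1) e^{4.286t} (exponential growth at rate −λ₁ ≈ 4.286).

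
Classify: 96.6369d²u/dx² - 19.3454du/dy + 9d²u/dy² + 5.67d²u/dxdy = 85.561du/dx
Rewriting in standard form: 96.6369d²u/dx² + 5.67d²u/dxdy + 9d²u/dy² - 85.561du/dx - 19.3454du/dy = 0. Elliptic (discriminant = -3446.7795).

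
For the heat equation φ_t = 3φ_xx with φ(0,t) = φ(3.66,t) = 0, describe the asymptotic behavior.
φ → 0. Heat diffuses out through both boundaries.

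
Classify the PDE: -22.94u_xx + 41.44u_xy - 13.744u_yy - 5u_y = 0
A = -22.94, B = 41.44, C = -13.744. Discriminant B² - 4AC = 456.12416. Since 456.12416 > 0, hyperbolic.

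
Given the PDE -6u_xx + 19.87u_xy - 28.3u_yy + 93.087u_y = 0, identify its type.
The second-order coefficients are A = -6, B = 19.87, C = -28.3. Since B² - 4AC = -284.3831 < 0, this is an elliptic PDE.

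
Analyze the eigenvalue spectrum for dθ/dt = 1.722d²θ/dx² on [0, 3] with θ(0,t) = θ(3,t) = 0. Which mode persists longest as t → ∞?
Eigenvalues: λₙ = 1.722n²π²/3².
First three modes:
  n=1: λ₁ = 1.722π²/3² ≈ 1.888
  n=2: λ₂ = 6.888π²/3² ≈ 7.554 (4× faster decay)
  n=3: λ₃ = 15.498π²/3² ≈ 16.995 (9× faster decay)
As t → ∞, higher modes decay exponentially faster. The n=1 mode dominates: θ ~ c₁ sin(πx/3) e^{-λ₁t}.
Decay rate: λ₁ = 1.722π²/3² ≈ 1.888.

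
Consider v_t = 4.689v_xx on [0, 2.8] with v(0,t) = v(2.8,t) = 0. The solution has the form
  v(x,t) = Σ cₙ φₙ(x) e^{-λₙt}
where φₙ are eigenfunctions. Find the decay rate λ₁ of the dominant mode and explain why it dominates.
Eigenvalues: λₙ = 4.689n²π²/2.8².
First three modes:
  n=1: λ₁ = 4.689π²/2.8² ≈ 5.903
  n=2: λ₂ = 18.756π²/2.8² ≈ 23.612 (4× faster decay)
  n=3: λ₃ = 42.201π²/2.8² ≈ 53.126 (9× faster decay)
As t → ∞, higher modes decay exponentially faster. The n=1 mode dominates: v ~ c₁ sin(πx/2.8) e^{-λ₁t}.
Decay rate: λ₁ = 4.689π²/2.8² ≈ 5.903.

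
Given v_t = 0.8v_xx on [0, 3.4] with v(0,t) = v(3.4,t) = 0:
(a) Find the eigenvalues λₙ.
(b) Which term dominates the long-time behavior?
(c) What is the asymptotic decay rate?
Eigenvalues: λₙ = 0.8n²π²/3.4².
First three modes:
  n=1: λ₁ = 0.8π²/3.4² ≈ 0.683
  n=2: λ₂ = 3.2π²/3.4² ≈ 2.732 (4× faster decay)
  n=3: λ₃ = 7.2π²/3.4² ≈ 6.147 (9× faster decay)
As t → ∞, higher modes decay exponentially faster. The n=1 mode dominates: v ~ c₁ sin(πx/3.4) e^{-λ₁t}.
Decay rate: λ₁ = 0.8π²/3.4² ≈ 0.683.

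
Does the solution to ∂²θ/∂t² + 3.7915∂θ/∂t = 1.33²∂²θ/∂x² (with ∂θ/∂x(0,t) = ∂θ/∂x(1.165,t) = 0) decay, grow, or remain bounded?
θ → constant (steady state). Damping (γ=3.7915) dissipates the nonconstant modes; with Neumann BCs the spatial average obeys M''+γM'=0 and tends to a finite limit.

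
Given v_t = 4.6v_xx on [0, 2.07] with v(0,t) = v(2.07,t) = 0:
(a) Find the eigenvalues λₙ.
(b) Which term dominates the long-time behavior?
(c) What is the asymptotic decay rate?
Eigenvalues: λₙ = 4.6n²π²/2.07².
First three modes:
  n=1: λ₁ = 4.6π²/2.07² ≈ 10.595
  n=2: λ₂ = 18.4π²/2.07² ≈ 42.382 (4× faster decay)
  n=3: λ₃ = 41.4π²/2.07² ≈ 95.358 (9× faster decay)
As t → ∞, higher modes decay exponentially faster. The n=1 mode dominates: v ~ c₁ sin(πx/2.07) e^{-λ₁t}.
Decay rate: λ₁ = 4.6π²/2.07² ≈ 10.595.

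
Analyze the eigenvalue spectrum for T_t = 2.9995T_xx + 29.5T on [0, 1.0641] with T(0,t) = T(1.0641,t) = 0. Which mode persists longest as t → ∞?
Eigenvalues: λₙ = 2.9995n²π²/1.0641² - 29.5.
First three modes:
  n=1: λ₁ = 2.9995π²/1.0641² - 29.5 ≈ -3.355
  n=2: λ₂ = 11.998π²/1.0641² - 29.5 ≈ 75.079
  n=3: λ₃ = 26.9955π²/1.0641² - 29.5 ≈ 205.802
Since 2.9995π²/1.0641² ≈ 26.145 < 29.5, λ₁ < 0.
The n=1 mode grows fastest (−λₙ is largest for n=1) → dominates.
Asymptotic: T ~ c₁ sin(πx/1.0641) e^{3.355t} (exponential growth at rate −λ₁ ≈ 3.355).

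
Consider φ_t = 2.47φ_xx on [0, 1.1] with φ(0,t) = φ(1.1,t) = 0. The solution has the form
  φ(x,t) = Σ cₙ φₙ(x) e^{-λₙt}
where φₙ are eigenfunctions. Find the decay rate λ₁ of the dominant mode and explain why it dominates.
Eigenvalues: λₙ = 2.47n²π²/1.1².
First three modes:
  n=1: λ₁ = 2.47π²/1.1² ≈ 20.147
  n=2: λ₂ = 9.88π²/1.1² ≈ 80.588 (4× faster decay)
  n=3: λ₃ = 22.23π²/1.1² ≈ 181.323 (9× faster decay)
As t → ∞, higher modes decay exponentially faster. The n=1 mode dominates: φ ~ c₁ sin(πx/1.1) e^{-λ₁t}.
Decay rate: λ₁ = 2.47π²/1.1² ≈ 20.147.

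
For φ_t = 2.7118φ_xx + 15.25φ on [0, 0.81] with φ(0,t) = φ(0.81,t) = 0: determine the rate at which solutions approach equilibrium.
Eigenvalues: λₙ = 2.7118n²π²/0.81² - 15.25.
First three modes:
  n=1: λ₁ = 2.7118π²/0.81² - 15.25 ≈ 25.543
  n=2: λ₂ = 10.8472π²/0.81² - 15.25 ≈ 147.923
  n=3: λ₃ = 24.4062π²/0.81² - 15.25 ≈ 351.888
Since 2.7118π²/0.81² ≈ 40.793 > 15.25, all λₙ > 0.
The n=1 mode decays slowest → dominates as t → ∞.
Asymptotic: φ ~ c₁ sin(πx/0.81) e^{-λ₁t} with decay rate λ₁ ≈ 25.543.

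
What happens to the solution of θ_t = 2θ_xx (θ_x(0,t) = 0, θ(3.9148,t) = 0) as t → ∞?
θ → 0. Heat escapes through the Dirichlet boundary.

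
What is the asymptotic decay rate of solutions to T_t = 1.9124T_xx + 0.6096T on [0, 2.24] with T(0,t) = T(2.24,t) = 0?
Eigenvalues: λₙ = 1.9124n²π²/2.24² - 0.6096.
First three modes:
  n=1: λ₁ = 1.9124π²/2.24² - 0.6096 ≈ 3.152
  n=2: λ₂ = 7.6496π²/2.24² - 0.6096 ≈ 14.437
  n=3: λ₃ = 17.2116π²/2.24² - 0.6096 ≈ 33.246
Since 1.9124π²/2.24² ≈ 3.762 > 0.6096, all λₙ > 0.
The n=1 mode decays slowest → dominates as t → ∞.
Asymptotic: T ~ c₁ sin(πx/2.24) e^{-λ₁t} with decay rate λ₁ ≈ 3.152.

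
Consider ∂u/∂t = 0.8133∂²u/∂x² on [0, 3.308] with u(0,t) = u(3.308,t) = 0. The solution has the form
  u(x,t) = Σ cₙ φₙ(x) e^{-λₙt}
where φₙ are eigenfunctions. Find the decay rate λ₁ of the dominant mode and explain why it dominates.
Eigenvalues: λₙ = 0.8133n²π²/3.308².
First three modes:
  n=1: λ₁ = 0.8133π²/3.308² ≈ 0.734
  n=2: λ₂ = 3.2532π²/3.308² ≈ 2.934 (4× faster decay)
  n=3: λ₃ = 7.3197π²/3.308² ≈ 6.602 (9× faster decay)
As t → ∞, higher modes decay exponentially faster. The n=1 mode dominates: u ~ c₁ sin(πx/3.308) e^{-λ₁t}.
Decay rate: λ₁ = 0.8133π²/3.308² ≈ 0.734.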